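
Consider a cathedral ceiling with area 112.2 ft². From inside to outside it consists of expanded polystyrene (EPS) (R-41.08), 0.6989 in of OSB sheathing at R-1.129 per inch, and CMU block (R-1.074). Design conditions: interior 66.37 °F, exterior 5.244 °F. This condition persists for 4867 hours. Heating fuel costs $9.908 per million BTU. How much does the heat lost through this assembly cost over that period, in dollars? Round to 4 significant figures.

7.701 dollars

0.6989 × 1.129 = 0.78906
R_total = 41.08 + 0.78906 + 1.074 = 42.943 ft²·°F·h/BTU
Q = 112.2 × (66.37 − 5.244) / 42.943 = 159.71 BTU/h
E = 159.71 × 4867 = 777300 BTU
Cost = 777300/10⁶ × 9.908 = $7.7015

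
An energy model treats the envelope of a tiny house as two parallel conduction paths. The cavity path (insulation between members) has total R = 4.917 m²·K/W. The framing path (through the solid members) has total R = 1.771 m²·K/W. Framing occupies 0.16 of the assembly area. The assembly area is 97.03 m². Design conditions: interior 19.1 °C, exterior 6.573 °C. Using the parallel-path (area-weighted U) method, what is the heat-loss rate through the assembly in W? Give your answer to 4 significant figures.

317.5 W

U_eff = 0.84/4.917 + 0.16/1.771 = 0.17084 + 0.090344 = 0.26118
R_eff = 1/U_eff = 3.8288 m²·K/W
Q = 97.03 × (19.1 − 6.573) / 3.8288 = 317.46 W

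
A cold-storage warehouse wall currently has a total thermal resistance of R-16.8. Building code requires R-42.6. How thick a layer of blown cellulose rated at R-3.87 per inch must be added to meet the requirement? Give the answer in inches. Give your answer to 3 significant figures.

ΔR = 42.6 − 16.8 = 25.8 ft²·°F·h/BTU
L = ΔR / (R/in) = 25.8/3.87 = 6.667 in

6.67 in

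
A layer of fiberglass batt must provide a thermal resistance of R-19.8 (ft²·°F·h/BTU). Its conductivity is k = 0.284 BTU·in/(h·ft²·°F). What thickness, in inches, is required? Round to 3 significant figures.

L = R × k = 19.8 × 0.284 = 5.623 in

5.62 in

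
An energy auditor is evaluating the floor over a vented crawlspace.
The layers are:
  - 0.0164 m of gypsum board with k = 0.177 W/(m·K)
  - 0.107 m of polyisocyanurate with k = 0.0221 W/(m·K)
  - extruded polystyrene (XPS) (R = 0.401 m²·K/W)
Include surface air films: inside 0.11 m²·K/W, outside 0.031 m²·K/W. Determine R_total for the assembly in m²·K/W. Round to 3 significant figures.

0.0164/0.177 = 0.09266
0.107/0.0221 = 4.842
R_total = 0.11 + 0.09266 + 4.842 + 0.401 + 0.031 = 5.476 m²·K/W

5.48 m²·K/W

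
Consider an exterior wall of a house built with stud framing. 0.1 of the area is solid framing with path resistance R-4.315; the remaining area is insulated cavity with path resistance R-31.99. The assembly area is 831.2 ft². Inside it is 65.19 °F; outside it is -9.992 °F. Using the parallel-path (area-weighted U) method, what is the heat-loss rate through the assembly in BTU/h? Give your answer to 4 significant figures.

3206 BTU/h

U_eff = 0.9/31.99 + 0.1/4.315 = 0.028134 + 0.023175 = 0.051309
R_eff = 1/U_eff = 19.49 ft²·°F·h/BTU
Q = 831.2 × (65.19 − (-9.992)) / 19.49 = 3206.4 BTU/h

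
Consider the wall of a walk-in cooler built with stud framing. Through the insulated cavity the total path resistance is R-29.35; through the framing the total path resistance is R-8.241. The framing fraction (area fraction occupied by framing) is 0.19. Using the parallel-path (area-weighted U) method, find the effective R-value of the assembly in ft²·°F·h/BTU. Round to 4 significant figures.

U_eff = 0.81/29.35 + 0.19/8.241 = 0.027598 + 0.023055 = 0.050653
R_eff = 1/U_eff = 19.742 ft²·°F·h/BTU

19.74 ft²·°F·h/BTU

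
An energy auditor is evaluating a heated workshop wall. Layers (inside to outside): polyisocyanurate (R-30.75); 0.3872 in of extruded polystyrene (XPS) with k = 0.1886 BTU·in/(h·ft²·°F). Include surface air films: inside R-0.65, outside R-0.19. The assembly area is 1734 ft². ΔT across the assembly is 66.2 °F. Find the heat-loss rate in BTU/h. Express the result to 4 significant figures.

0.3872/0.1886 = 2.053
R_total = 0.65 + 30.75 + 2.053 + 0.19 = 33.643 ft²·°F·h/BTU
Q = A·ΔT/R = 1734 × 66.2 / 33.643 = 3412 BTU/h

3412 BTU/h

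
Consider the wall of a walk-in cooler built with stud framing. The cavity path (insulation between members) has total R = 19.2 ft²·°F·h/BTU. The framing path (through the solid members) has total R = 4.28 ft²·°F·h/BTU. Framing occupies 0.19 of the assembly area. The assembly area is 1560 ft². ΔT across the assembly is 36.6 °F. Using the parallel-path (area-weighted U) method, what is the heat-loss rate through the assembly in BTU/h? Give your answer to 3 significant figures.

4940 BTU/h

U_eff = 0.81/19.2 + 0.19/4.28 = 0.04219 + 0.04439 = 0.08658
R_eff = 1/U_eff = 11.55 ft²·°F·h/BTU
Q = 1560 × 36.6 / 11.55 = 4943 BTU/h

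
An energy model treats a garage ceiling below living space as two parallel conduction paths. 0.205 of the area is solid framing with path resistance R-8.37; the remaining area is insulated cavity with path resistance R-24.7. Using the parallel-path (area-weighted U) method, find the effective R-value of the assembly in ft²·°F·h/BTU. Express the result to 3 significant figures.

U_eff = 0.795/24.7 + 0.205/8.37 = 0.03219 + 0.02449 = 0.05668
R_eff = 1/U_eff = 17.64 ft²·°F·h/BTU

17.6 ft²·°F·h/BTU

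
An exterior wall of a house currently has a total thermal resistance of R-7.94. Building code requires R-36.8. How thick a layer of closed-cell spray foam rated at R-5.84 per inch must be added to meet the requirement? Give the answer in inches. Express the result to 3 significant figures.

4.94 in

ΔR = 36.8 − 7.94 = 28.86 ft²·°F·h/BTU
L = ΔR / (R/in) = 28.86/5.84 = 4.942 in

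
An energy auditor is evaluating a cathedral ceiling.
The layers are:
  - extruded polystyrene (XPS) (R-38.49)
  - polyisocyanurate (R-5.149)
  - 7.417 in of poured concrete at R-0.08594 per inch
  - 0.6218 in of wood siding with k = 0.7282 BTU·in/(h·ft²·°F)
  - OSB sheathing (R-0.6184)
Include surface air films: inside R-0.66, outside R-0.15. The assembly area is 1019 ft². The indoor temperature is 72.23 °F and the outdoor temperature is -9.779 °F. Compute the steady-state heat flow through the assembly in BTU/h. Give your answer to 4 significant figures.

1795 BTU/h

7.417 × 0.08594 = 0.63742
0.6218/0.7282 = 0.85389
R_total = 0.66 + 38.49 + 5.149 + 0.63742 + 0.85389 + 0.6184 + 0.15 = 46.559 ft²·°F·h/BTU
Q = A·ΔT/R = 1019 × (72.23 − (-9.779)) / 46.559 = 1794.9 BTU/h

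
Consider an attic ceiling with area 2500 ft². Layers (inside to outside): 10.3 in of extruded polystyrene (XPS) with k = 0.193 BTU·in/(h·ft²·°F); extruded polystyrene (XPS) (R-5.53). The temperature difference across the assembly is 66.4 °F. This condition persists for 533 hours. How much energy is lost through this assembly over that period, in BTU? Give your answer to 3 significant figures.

10.3/0.193 = 53.37
R_total = 53.37 + 5.53 = 58.9 ft²·°F·h/BTU
Q = 2500 × 66.4 / 58.9 = 2818 BTU/h
E = 2818 × 533 = 1502000 BTU

1500000 BTU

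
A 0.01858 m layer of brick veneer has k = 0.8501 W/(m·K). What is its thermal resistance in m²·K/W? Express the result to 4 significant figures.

0.02186 m²·K/W

R = L/k = 0.01858/0.8501 = 0.021856 m²·K/W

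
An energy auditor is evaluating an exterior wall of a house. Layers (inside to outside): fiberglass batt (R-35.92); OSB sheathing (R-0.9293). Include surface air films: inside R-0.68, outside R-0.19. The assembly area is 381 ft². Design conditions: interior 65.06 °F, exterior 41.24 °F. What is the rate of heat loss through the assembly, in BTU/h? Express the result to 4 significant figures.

240.6 BTU/h

R_total = 0.68 + 35.92 + 0.9293 + 0.19 = 37.719 ft²·°F·h/BTU
Q = A·ΔT/R = 381 × (65.06 − 41.24) / 37.719 = 240.6 BTU/h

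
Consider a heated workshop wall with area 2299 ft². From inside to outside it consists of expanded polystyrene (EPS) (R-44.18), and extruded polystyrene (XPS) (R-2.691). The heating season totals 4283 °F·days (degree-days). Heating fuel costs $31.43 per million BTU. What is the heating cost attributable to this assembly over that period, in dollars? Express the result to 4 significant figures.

R_total = 44.18 + 2.691 = 46.871 ft²·°F·h/BTU
E = A × HDD × 24 / R = 2299 × 4283 × 24 / 46.871 = 5041900 BTU
Cost = 5041900/10⁶ × 31.43 = $158.47

158.5 dollars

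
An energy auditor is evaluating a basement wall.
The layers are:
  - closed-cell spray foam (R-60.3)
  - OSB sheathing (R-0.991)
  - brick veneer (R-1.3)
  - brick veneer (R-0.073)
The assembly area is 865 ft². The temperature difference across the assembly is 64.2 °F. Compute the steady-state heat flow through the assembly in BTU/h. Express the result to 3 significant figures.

886 BTU/h

R_total = 60.3 + 0.991 + 1.3 + 0.073 = 62.66 ft²·°F·h/BTU
Q = A·ΔT/R = 865 × 64.2 / 62.66 = 886.2 BTU/h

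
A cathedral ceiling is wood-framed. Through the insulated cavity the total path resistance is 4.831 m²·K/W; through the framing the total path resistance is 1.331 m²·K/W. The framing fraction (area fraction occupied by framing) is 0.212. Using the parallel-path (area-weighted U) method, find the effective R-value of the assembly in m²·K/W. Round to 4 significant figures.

U_eff = 0.788/4.831 + 0.212/1.331 = 0.16311 + 0.15928 = 0.32239
R_eff = 1/U_eff = 3.1018 m²·K/W

3.102 m²·K/W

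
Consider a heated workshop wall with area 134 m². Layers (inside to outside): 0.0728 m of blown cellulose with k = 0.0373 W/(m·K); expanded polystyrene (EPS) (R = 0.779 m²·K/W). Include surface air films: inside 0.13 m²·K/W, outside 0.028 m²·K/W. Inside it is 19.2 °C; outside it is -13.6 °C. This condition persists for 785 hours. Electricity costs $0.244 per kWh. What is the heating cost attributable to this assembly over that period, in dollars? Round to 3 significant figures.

0.0728/0.0373 = 1.952
R_total = 0.13 + 1.952 + 0.779 + 0.028 = 2.889 m²·K/W
Q = 134 × (19.2 − (-13.6)) / 2.889 = 1521 W
E = 1521 W × 785 h / 1000 = 1194 kWh
Cost = 1194 × 0.244 = $291.4

291 dollars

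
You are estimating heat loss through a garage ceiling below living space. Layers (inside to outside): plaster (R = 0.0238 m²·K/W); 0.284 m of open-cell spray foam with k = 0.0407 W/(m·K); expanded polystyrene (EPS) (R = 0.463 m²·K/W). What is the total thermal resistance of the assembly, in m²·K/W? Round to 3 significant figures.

7.46 m²·K/W

0.284/0.0407 = 6.978
R_total = 0.0238 + 6.978 + 0.463 = 7.465 m²·K/W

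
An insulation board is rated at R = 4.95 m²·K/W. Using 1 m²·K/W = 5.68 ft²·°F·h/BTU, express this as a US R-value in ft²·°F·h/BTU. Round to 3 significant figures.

28.1 ft²·°F·h/BTU

R_US = 4.95 × 5.68 = 28.12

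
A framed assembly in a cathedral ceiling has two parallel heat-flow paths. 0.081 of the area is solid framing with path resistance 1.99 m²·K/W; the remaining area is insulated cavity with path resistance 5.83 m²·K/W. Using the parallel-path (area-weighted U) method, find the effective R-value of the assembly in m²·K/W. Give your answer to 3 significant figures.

5.04 m²·K/W

U_eff = 0.919/5.83 + 0.081/1.99 = 0.1576 + 0.0407 = 0.1983
R_eff = 1/U_eff = 5.042 m²·K/W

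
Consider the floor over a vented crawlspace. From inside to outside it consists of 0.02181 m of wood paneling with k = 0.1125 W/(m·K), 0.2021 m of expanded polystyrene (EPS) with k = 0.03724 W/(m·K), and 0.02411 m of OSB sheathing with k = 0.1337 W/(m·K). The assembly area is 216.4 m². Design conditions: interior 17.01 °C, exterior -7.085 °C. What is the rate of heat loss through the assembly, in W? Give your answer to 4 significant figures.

0.02181/0.1125 = 0.19387
0.2021/0.03724 = 5.427
0.02411/0.1337 = 0.18033
R_total = 0.19387 + 5.427 + 0.18033 = 5.8012 m²·K/W
Q = A·ΔT/R = 216.4 × (17.01 − (-7.085)) / 5.8012 = 898.81 W

898.8 W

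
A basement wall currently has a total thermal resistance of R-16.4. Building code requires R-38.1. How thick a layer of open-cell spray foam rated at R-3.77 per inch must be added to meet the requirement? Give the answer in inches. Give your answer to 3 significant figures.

ΔR = 38.1 − 16.4 = 21.7 ft²·°F·h/BTU
L = ΔR / (R/in) = 21.7/3.77 = 5.756 in

5.76 in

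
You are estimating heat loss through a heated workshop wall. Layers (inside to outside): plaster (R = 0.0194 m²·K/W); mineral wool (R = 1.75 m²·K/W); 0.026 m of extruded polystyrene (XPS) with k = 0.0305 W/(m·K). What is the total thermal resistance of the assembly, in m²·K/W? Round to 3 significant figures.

0.026/0.0305 = 0.8525
R_total = 0.0194 + 1.75 + 0.8525 = 2.622 m²·K/W

2.62 m²·K/W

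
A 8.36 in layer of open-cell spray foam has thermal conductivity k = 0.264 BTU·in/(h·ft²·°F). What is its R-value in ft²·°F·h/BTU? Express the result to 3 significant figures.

31.7 ft²·°F·h/BTU

R = L/k = 8.36/0.264 = 31.67 ft²·°F·h/BTU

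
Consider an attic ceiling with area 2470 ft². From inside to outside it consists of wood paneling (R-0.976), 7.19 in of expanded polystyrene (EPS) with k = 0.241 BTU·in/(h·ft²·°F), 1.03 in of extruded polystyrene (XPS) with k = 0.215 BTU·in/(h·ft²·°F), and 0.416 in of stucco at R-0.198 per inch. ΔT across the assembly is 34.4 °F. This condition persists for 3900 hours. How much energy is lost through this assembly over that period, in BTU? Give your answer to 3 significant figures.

9290000 BTU

7.19/0.241 = 29.83
1.03/0.215 = 4.791
0.416 × 0.198 = 0.08237
R_total = 0.976 + 29.83 + 4.791 + 0.08237 = 35.68 ft²·°F·h/BTU
Q = 2470 × 34.4 / 35.68 = 2381 BTU/h
E = 2381 × 3900 = 9287000 BTU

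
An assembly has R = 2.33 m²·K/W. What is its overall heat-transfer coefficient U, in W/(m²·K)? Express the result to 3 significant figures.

0.429 W/(m²·K)

U = 1/R = 1/2.33 = 0.4292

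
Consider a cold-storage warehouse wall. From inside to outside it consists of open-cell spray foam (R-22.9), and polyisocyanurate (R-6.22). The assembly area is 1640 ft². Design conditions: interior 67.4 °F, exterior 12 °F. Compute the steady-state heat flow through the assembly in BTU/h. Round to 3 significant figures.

R_total = 22.9 + 6.22 = 29.12 ft²·°F·h/BTU
Q = A·ΔT/R = 1640 × (67.4 − 12) / 29.12 = 3120 BTU/h

3120 BTU/h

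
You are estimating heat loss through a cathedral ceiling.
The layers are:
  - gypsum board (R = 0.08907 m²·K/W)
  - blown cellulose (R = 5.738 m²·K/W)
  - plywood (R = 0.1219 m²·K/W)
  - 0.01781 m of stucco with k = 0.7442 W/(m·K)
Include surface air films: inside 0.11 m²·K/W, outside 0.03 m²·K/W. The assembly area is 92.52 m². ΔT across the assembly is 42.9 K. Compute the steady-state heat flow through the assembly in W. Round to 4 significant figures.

649.3 W

0.01781/0.7442 = 0.023932
R_total = 0.11 + 0.08907 + 5.738 + 0.1219 + 0.023932 + 0.03 = 6.1129 m²·K/W
Q = A·ΔT/R = 92.52 × 42.9 / 6.1129 = 649.3 W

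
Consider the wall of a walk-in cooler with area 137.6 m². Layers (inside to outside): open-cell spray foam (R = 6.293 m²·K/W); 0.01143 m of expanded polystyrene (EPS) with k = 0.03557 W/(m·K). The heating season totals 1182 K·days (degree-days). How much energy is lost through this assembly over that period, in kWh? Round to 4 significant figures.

590.1 kWh

0.01143/0.03557 = 0.32134
R_total = 6.293 + 0.32134 = 6.6143 m²·K/W
E = A × HDD × 24 / R / 1000 = 137.6 × 1182 × 24 / 6.6143 / 1000 = 590.15 kWh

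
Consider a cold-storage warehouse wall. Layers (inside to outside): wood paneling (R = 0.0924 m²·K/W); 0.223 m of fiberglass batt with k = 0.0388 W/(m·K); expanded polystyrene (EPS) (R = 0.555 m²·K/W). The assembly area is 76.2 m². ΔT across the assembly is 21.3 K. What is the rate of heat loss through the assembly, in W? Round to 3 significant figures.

254 W

0.223/0.0388 = 5.747
R_total = 0.0924 + 5.747 + 0.555 = 6.395 m²·K/W
Q = A·ΔT/R = 76.2 × 21.3 / 6.395 = 253.8 W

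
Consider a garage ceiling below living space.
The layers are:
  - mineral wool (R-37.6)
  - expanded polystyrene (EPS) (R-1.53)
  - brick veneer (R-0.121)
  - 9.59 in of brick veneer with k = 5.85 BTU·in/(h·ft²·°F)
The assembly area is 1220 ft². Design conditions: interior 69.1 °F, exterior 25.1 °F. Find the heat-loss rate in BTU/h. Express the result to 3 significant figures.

1310 BTU/h

9.59/5.85 = 1.639
R_total = 37.6 + 1.53 + 0.121 + 1.639 = 40.89 ft²·°F·h/BTU
Q = A·ΔT/R = 1220 × (69.1 − 25.1) / 40.89 = 1313 BTU/h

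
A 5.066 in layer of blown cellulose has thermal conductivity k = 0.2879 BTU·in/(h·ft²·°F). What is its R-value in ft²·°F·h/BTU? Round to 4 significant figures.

17.60 ft²·°F·h/BTU

R = L/k = 5.066/0.2879 = 17.596 ft²·°F·h/BTU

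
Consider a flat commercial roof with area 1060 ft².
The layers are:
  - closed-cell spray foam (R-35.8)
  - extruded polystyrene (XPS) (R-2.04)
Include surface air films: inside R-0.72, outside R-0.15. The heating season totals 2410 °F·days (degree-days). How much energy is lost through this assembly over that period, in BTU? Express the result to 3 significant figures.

1580000 BTU

R_total = 0.72 + 35.8 + 2.04 + 0.15 = 38.71 ft²·°F·h/BTU
E = A × HDD × 24 / R = 1060 × 2410 × 24 / 38.71 = 1584000 BTU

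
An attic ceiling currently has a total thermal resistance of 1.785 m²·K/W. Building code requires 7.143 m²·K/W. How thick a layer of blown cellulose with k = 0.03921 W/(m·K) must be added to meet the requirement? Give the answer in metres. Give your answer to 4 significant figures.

0.2101 m

ΔR = 7.143 − 1.785 = 5.358 m²·K/W
L = ΔR × k = 5.358 × 0.03921 = 0.21009 m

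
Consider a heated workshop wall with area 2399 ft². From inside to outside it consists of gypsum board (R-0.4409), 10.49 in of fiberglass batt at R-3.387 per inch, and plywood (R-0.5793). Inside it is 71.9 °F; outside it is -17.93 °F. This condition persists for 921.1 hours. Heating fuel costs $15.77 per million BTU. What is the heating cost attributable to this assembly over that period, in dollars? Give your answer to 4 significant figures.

10.49 × 3.387 = 35.53
R_total = 0.4409 + 35.53 + 0.5793 = 36.55 ft²·°F·h/BTU
Q = 2399 × (71.9 − (-17.93)) / 36.55 = 5896.1 BTU/h
E = 5896.1 × 921.1 = 5430900 BTU
Cost = 5430900/10⁶ × 15.77 = $85.646

85.65 dollars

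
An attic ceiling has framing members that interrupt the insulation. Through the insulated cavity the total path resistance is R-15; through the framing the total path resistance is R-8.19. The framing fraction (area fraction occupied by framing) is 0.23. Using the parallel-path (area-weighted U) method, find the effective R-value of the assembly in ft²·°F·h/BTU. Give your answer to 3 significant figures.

12.6 ft²·°F·h/BTU

U_eff = 0.77/15 + 0.23/8.19 = 0.05133 + 0.02808 = 0.07942
R_eff = 1/U_eff = 12.59 ft²·°F·h/BTU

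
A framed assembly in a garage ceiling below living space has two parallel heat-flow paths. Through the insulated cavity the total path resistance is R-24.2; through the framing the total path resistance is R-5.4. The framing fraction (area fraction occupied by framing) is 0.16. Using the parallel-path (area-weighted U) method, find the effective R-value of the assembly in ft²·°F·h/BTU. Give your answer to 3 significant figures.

15.5 ft²·°F·h/BTU

U_eff = 0.84/24.2 + 0.16/5.4 = 0.03471 + 0.02963 = 0.06434
R_eff = 1/U_eff = 15.54 ft²·°F·h/BTU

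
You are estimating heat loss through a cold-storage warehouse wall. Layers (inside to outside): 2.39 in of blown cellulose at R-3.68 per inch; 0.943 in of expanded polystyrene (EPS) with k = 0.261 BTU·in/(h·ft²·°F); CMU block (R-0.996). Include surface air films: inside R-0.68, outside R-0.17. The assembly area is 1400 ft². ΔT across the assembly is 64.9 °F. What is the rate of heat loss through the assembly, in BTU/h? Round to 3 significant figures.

2.39 × 3.68 = 8.795
0.943/0.261 = 3.613
R_total = 0.68 + 8.795 + 3.613 + 0.996 + 0.17 = 14.25 ft²·°F·h/BTU
Q = A·ΔT/R = 1400 × 64.9 / 14.25 = 6374 BTU/h

6370 BTU/h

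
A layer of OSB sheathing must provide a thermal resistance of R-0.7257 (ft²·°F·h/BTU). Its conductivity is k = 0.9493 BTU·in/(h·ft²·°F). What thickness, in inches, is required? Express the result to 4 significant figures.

L = R × k = 0.7257 × 0.9493 = 0.68891 in

0.6889 in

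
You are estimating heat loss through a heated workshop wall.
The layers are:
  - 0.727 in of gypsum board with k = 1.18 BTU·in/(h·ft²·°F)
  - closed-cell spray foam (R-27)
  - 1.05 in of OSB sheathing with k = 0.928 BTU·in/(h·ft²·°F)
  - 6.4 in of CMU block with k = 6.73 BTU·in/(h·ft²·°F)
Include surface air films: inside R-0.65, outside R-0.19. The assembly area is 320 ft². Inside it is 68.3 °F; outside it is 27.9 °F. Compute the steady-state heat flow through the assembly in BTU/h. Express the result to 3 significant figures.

423 BTU/h

0.727/1.18 = 0.6161
1.05/0.928 = 1.131
6.4/6.73 = 0.951
R_total = 0.65 + 0.6161 + 27 + 1.131 + 0.951 + 0.19 = 30.54 ft²·°F·h/BTU
Q = A·ΔT/R = 320 × (68.3 − 27.9) / 30.54 = 423.3 BTU/h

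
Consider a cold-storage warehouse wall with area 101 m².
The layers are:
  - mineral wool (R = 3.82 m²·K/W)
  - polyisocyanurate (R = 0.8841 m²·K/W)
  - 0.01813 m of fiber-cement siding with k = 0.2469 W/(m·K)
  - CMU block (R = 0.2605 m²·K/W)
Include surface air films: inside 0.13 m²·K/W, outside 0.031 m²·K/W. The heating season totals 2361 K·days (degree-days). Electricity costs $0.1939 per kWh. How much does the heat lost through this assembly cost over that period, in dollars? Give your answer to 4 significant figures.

213.4 dollars

0.01813/0.2469 = 0.073431
R_total = 0.13 + 3.82 + 0.8841 + 0.073431 + 0.2605 + 0.031 = 5.199 m²·K/W
E = A × HDD × 24 / R / 1000 = 101 × 2361 × 24 / 5.199 / 1000 = 1100.8 kWh
Cost = 1100.8 × 0.1939 = $213.44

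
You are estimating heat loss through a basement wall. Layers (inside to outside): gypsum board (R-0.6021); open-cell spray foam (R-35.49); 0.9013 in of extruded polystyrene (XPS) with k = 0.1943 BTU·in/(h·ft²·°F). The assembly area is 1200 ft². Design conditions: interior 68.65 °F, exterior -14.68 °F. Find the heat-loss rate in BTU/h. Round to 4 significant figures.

0.9013/0.1943 = 4.6387
R_total = 0.6021 + 35.49 + 4.6387 = 40.731 ft²·°F·h/BTU
Q = A·ΔT/R = 1200 × (68.65 − (-14.68)) / 40.731 = 2455 BTU/h

2455 BTU/h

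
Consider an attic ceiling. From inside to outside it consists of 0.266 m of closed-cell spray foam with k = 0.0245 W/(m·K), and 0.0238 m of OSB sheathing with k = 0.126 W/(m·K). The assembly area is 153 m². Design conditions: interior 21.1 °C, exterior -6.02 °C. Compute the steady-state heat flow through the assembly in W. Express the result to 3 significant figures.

376 W

0.266/0.0245 = 10.86
0.0238/0.126 = 0.1889
R_total = 10.86 + 0.1889 = 11.05 m²·K/W
Q = A·ΔT/R = 153 × (21.1 − (-6.02)) / 11.05 = 375.6 W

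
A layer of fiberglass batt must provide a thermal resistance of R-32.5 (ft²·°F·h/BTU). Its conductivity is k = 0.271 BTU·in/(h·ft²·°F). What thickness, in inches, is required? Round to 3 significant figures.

L = R × k = 32.5 × 0.271 = 8.808 in

8.81 in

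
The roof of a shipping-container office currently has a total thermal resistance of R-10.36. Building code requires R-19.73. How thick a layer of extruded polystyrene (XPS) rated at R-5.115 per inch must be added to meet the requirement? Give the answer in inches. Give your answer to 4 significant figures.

1.832 in

ΔR = 19.73 − 10.36 = 9.37 ft²·°F·h/BTU
L = ΔR / (R/in) = 9.37/5.115 = 1.8319 in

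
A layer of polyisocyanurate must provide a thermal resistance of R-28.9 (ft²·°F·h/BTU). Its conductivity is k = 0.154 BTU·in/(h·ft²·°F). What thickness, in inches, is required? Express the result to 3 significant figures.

L = R × k = 28.9 × 0.154 = 4.451 in

4.45 in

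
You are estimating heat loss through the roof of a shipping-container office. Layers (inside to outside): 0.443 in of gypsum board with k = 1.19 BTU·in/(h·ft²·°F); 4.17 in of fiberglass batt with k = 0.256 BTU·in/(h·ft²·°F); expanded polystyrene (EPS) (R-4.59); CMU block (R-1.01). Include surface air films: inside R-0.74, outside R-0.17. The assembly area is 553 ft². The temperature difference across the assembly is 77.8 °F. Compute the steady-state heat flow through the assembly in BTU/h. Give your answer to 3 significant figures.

1860 BTU/h

0.443/1.19 = 0.3723
4.17/0.256 = 16.29
R_total = 0.74 + 0.3723 + 16.29 + 4.59 + 1.01 + 0.17 = 23.17 ft²·°F·h/BTU
Q = A·ΔT/R = 553 × 77.8 / 23.17 = 1857 BTU/h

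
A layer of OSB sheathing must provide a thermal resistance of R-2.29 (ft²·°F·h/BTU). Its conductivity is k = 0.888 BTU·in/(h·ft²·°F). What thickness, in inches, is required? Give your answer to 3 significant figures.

L = R × k = 2.29 × 0.888 = 2.034 in

2.03 in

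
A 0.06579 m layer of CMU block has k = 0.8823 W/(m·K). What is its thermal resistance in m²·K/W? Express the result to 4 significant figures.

R = L/k = 0.06579/0.8823 = 0.074566 m²·K/W

0.07457 m²·K/W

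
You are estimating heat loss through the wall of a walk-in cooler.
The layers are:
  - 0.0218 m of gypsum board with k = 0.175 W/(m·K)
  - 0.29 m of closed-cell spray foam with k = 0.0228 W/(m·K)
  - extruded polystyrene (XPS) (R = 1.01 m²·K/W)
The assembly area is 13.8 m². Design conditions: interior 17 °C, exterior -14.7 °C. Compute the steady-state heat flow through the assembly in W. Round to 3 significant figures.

31.6 W

0.0218/0.175 = 0.1246
0.29/0.0228 = 12.72
R_total = 0.1246 + 12.72 + 1.01 = 13.85 m²·K/W
Q = A·ΔT/R = 13.8 × (17 − (-14.7)) / 13.85 = 31.58 W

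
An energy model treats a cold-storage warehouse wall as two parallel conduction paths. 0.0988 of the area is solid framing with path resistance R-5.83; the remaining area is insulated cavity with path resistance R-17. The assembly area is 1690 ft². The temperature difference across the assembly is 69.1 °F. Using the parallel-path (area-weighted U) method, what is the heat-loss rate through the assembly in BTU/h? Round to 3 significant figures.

U_eff = 0.9012/17 + 0.0988/5.83 = 0.05301 + 0.01695 = 0.06996
R_eff = 1/U_eff = 14.29 ft²·°F·h/BTU
Q = 1690 × 69.1 / 14.29 = 8170 BTU/h

8170 BTU/h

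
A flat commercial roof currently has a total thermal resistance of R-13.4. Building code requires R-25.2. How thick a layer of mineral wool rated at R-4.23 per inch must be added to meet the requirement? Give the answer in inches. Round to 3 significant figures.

ΔR = 25.2 − 13.4 = 11.8 ft²·°F·h/BTU
L = ΔR / (R/in) = 11.8/4.23 = 2.79 in

2.79 in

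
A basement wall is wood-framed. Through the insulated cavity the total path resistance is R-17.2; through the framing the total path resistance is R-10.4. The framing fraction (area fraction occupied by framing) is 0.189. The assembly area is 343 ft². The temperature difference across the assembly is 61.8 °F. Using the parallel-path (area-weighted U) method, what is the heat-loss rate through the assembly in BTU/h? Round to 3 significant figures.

1380 BTU/h

U_eff = 0.811/17.2 + 0.189/10.4 = 0.04715 + 0.01817 = 0.06532
R_eff = 1/U_eff = 15.31 ft²·°F·h/BTU
Q = 343 × 61.8 / 15.31 = 1385 BTU/h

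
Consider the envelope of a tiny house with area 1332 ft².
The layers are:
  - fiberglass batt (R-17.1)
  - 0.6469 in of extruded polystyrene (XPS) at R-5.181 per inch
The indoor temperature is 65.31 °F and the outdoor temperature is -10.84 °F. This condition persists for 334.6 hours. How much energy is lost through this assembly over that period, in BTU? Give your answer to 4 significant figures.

1659000 BTU

0.6469 × 5.181 = 3.3516
R_total = 17.1 + 3.3516 = 20.452 ft²·°F·h/BTU
Q = 1332 × (65.31 − (-10.84)) / 20.452 = 4959.6 BTU/h
E = 4959.6 × 334.6 = 1659500 BTU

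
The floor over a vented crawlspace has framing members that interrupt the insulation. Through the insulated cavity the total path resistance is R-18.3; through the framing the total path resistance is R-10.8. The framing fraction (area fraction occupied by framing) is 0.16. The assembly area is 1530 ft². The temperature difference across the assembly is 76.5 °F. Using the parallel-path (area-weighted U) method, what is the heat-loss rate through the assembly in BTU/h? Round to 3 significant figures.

7110 BTU/h

U_eff = 0.84/18.3 + 0.16/10.8 = 0.0459 + 0.01481 = 0.06072
R_eff = 1/U_eff = 16.47 ft²·°F·h/BTU
Q = 1530 × 76.5 / 16.47 = 7107 BTU/h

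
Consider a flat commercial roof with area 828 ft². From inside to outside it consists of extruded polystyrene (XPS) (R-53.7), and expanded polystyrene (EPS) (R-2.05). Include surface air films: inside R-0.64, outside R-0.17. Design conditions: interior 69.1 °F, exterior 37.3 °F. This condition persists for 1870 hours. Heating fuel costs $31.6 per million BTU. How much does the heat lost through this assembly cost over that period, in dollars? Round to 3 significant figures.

27.5 dollars

R_total = 0.64 + 53.7 + 2.05 + 0.17 = 56.56 ft²·°F·h/BTU
Q = 828 × (69.1 − 37.3) / 56.56 = 465.5 BTU/h
E = 465.5 × 1870 = 870500 BTU
Cost = 870500/10⁶ × 31.6 = $27.51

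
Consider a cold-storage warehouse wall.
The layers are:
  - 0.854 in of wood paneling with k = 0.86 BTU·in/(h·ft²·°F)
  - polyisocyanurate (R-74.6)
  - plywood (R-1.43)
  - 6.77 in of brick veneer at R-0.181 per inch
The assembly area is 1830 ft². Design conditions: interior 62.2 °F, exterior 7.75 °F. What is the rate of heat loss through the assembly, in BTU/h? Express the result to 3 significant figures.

1270 BTU/h

0.854/0.86 = 0.993
6.77 × 0.181 = 1.225
R_total = 0.993 + 74.6 + 1.43 + 1.225 = 78.25 ft²·°F·h/BTU
Q = A·ΔT/R = 1830 × (62.2 − 7.75) / 78.25 = 1273 BTU/h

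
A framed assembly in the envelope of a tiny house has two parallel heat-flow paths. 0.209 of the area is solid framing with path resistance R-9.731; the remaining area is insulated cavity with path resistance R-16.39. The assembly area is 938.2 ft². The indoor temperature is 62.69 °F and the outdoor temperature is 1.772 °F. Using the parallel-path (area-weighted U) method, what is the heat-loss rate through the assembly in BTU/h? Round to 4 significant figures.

U_eff = 0.791/16.39 + 0.209/9.731 = 0.048261 + 0.021478 = 0.069739
R_eff = 1/U_eff = 14.339 ft²·°F·h/BTU
Q = 938.2 × (62.69 − 1.772) / 14.339 = 3985.8 BTU/h

3986 BTU/h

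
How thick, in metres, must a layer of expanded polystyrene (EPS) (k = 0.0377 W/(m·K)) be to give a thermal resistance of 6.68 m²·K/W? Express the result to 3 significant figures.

0.252 m

L = R·k = 6.68 × 0.0377 = 0.2518 m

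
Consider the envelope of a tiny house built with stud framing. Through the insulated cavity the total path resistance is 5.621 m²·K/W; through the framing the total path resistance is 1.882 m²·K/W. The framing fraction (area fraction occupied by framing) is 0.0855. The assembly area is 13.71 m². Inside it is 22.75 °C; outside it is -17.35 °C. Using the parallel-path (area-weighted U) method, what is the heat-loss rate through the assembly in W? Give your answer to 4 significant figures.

114.4 W

U_eff = 0.9145/5.621 + 0.0855/1.882 = 0.16269 + 0.04543 = 0.20812
R_eff = 1/U_eff = 4.8048 m²·K/W
Q = 13.71 × (22.75 − (-17.35)) / 4.8048 = 114.42 W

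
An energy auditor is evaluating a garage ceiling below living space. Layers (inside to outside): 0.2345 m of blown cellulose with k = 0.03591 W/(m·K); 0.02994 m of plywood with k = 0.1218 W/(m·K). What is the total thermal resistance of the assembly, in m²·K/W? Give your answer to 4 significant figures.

6.776 m²·K/W

0.2345/0.03591 = 6.5302
0.02994/0.1218 = 0.24581
R_total = 6.5302 + 0.24581 = 6.776 m²·K/W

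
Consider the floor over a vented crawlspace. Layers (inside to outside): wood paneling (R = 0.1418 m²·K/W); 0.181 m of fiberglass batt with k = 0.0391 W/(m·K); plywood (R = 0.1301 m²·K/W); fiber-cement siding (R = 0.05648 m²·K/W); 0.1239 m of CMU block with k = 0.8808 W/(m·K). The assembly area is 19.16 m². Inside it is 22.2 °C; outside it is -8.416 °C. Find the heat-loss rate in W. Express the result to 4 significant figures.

115.1 W

0.181/0.0391 = 4.6292
0.1239/0.8808 = 0.14067
R_total = 0.1418 + 4.6292 + 0.1301 + 0.05648 + 0.14067 = 5.0982 m²·K/W
Q = A·ΔT/R = 19.16 × (22.2 − (-8.416)) / 5.0982 = 115.06 W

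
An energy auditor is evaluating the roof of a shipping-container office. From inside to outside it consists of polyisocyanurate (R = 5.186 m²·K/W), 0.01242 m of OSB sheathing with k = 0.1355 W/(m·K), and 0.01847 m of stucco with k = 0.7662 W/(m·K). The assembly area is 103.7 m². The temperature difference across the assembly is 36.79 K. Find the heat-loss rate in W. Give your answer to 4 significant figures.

719.6 W

0.01242/0.1355 = 0.091661
0.01847/0.7662 = 0.024106
R_total = 5.186 + 0.091661 + 0.024106 = 5.3018 m²·K/W
Q = A·ΔT/R = 103.7 × 36.79 / 5.3018 = 719.59 W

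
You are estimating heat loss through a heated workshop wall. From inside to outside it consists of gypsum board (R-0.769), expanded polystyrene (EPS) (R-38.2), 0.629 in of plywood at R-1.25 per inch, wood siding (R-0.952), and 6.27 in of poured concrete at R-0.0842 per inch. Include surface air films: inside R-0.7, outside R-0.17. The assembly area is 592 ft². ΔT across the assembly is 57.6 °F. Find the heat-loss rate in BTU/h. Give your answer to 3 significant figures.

810 BTU/h

0.629 × 1.25 = 0.7863
6.27 × 0.0842 = 0.5279
R_total = 0.7 + 0.769 + 38.2 + 0.7863 + 0.952 + 0.5279 + 0.17 = 42.11 ft²·°F·h/BTU
Q = A·ΔT/R = 592 × 57.6 / 42.11 = 809.9 BTU/h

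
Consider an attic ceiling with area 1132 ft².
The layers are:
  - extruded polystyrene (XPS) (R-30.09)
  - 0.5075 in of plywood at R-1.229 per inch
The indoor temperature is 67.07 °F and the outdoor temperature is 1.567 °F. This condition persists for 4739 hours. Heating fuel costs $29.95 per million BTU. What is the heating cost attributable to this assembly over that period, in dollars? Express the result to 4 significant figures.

0.5075 × 1.229 = 0.62372
R_total = 30.09 + 0.62372 = 30.714 ft²·°F·h/BTU
Q = 1132 × (67.07 − 1.567) / 30.714 = 2414.2 BTU/h
E = 2414.2 × 4739 = 11441000 BTU
Cost = 11441000/10⁶ × 29.95 = $342.66

342.7 dollars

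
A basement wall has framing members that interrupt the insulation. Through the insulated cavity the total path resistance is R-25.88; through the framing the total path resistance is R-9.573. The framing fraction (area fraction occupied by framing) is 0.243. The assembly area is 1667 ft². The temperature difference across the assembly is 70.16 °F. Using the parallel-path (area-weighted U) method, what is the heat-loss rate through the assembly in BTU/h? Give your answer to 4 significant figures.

U_eff = 0.757/25.88 + 0.243/9.573 = 0.02925 + 0.025384 = 0.054634
R_eff = 1/U_eff = 18.304 ft²·°F·h/BTU
Q = 1667 × 70.16 / 18.304 = 6389.8 BTU/h

6390 BTU/h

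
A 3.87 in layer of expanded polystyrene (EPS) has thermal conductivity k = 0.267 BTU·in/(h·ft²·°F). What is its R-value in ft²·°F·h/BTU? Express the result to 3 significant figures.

R = L/k = 3.87/0.267 = 14.49 ft²·°F·h/BTU

14.5 ft²·°F·h/BTU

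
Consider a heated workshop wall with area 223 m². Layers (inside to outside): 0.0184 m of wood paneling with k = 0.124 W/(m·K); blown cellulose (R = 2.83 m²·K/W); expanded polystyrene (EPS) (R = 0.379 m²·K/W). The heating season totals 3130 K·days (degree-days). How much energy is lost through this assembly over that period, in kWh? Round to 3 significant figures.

0.0184/0.124 = 0.1484
R_total = 0.1484 + 2.83 + 0.379 = 3.357 m²·K/W
E = A × HDD × 24 / R / 1000 = 223 × 3130 × 24 / 3.357 / 1000 = 4990 kWh

4990 kWh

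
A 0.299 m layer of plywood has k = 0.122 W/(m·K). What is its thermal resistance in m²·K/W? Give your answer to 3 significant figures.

R = L/k = 0.299/0.122 = 2.451 m²·K/W

2.45 m²·K/W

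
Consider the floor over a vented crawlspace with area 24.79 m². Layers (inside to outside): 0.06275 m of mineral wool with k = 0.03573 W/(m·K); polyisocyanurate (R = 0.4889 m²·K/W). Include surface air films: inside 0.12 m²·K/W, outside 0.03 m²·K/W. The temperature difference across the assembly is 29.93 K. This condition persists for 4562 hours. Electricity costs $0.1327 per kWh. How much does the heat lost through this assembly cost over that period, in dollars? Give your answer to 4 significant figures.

0.06275/0.03573 = 1.7562
R_total = 0.12 + 1.7562 + 0.4889 + 0.03 = 2.3951 m²·K/W
Q = 24.79 × 29.93 / 2.3951 = 309.78 W
E = 309.78 W × 4562 h / 1000 = 1413.2 kWh
Cost = 1413.2 × 0.1327 = $187.53

187.5 dollars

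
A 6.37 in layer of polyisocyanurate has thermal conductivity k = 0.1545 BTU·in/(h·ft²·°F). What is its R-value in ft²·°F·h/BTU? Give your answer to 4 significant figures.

R = L/k = 6.37/0.1545 = 41.23 ft²·°F·h/BTU

41.23 ft²·°F·h/BTU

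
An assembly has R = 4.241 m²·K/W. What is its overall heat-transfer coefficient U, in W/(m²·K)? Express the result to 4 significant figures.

U = 1/R = 1/4.241 = 0.23579

0.2358 W/(m²·K)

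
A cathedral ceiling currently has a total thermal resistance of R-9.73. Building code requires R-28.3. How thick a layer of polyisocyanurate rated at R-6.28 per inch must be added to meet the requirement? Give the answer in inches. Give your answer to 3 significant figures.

2.96 in

ΔR = 28.3 − 9.73 = 18.57 ft²·°F·h/BTU
L = ΔR / (R/in) = 18.57/6.28 = 2.957 in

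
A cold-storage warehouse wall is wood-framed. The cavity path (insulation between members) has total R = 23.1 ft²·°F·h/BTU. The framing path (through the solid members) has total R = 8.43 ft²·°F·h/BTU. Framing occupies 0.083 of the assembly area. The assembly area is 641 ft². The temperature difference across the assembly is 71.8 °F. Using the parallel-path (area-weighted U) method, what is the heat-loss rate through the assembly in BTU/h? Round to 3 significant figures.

2280 BTU/h

U_eff = 0.917/23.1 + 0.083/8.43 = 0.0397 + 0.009846 = 0.04954
R_eff = 1/U_eff = 20.18 ft²·°F·h/BTU
Q = 641 × 71.8 / 20.18 = 2280 BTU/h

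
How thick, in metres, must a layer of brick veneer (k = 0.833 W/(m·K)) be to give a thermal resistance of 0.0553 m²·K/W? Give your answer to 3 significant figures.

0.0461 m

L = R·k = 0.0553 × 0.833 = 0.04606 m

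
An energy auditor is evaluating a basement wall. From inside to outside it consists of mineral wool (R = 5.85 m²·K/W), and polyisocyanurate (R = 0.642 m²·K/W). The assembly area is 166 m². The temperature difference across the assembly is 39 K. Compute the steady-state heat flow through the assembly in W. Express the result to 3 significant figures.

997 W

R_total = 5.85 + 0.642 = 6.492 m²·K/W
Q = A·ΔT/R = 166 × 39 / 6.492 = 997.2 W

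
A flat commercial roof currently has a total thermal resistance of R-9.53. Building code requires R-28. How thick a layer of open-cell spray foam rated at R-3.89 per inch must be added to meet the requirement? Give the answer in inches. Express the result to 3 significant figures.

ΔR = 28 − 9.53 = 18.47 ft²·°F·h/BTU
L = ΔR / (R/in) = 18.47/3.89 = 4.748 in

4.75 in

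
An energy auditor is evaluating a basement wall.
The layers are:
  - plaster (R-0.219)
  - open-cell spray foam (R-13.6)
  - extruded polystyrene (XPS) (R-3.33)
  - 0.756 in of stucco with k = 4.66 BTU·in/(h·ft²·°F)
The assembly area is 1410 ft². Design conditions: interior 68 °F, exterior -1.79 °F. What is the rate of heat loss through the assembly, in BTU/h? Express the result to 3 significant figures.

0.756/4.66 = 0.1622
R_total = 0.219 + 13.6 + 3.33 + 0.1622 = 17.31 ft²·°F·h/BTU
Q = A·ΔT/R = 1410 × (68 − (-1.79)) / 17.31 = 5684 BTU/h

5680 BTU/h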